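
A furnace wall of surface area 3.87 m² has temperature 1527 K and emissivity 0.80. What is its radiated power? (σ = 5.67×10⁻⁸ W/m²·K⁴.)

Stefan–Boltzmann: P = εσAT⁴ = 0.80 × 5.67×10⁻⁸ × 3.87 × (1527)⁴ = 0.80 × 5.67×10⁻⁸ × 3.87 × 5.44×10^12.
P = 9.54×10^5 W.

P ≈ 9.54×10^5 W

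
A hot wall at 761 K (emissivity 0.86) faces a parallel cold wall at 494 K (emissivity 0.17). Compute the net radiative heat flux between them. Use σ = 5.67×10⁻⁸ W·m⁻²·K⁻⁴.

For two large parallel gray plates, q = σ(T₁⁴ − T₂⁴) / (1/ε₁ + 1/ε₂ − 1).
1/ε₁ + 1/ε₂ − 1 = 1/0.86 + 1/0.17 − 1 = 6.045.
T₁⁴ − T₂⁴ = 3.35×10^11 − 5.96×10^10 = 2.76×10^11 K⁴.
q = 5.67×10⁻⁸ × 2.76×10^11 / 6.045 = 2590 W/m².

q ≈ 2590 W/m²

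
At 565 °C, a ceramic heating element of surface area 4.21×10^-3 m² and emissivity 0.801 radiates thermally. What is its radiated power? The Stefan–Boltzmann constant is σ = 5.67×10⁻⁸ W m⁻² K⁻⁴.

565 °C = 838 K.
P = εσAT⁴ = 0.801 × 5.67×10⁻⁸ × 4.21×10^-3 × (838)⁴ = 0.801 × 5.67×10⁻⁸ × 4.21×10^-3 × 4.93×10^11.
P = 94.3 W.

P ≈ 94.3 W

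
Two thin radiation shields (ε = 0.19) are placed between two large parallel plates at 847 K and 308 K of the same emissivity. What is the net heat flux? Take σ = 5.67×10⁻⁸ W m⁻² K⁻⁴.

Each of the 3 gaps contributes resistance (2/ε − 1) = 2/0.19 − 1 = 9.526; total = 28.58.
q = σ(T₁⁴ − T₂⁴) / 28.58 = 5.67×10⁻⁸ × 5.06×10^11 / 28.58 = 1000 W/m².

q ≈ 1000 W/m²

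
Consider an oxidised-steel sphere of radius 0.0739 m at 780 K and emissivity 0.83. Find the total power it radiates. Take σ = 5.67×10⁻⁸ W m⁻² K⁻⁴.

A = 4πr² = 4π × (0.0739)² = 0.0686 m².
Stefan–Boltzmann: P = εσAT⁴ = 0.83 × 5.67×10⁻⁸ × 0.0686 × (780)⁴ = 0.83 × 5.67×10⁻⁸ × 0.0686 × 3.70×10^11.
P = 1200 W.

P ≈ 1200 W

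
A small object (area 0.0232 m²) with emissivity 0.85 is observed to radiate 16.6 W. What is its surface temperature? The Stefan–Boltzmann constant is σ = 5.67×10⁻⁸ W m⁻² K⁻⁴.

T ≈ 349 K

From P = εσAT⁴, T = (P / εσA)^(1/4) = (16.6 / (0.85 × 5.67×10⁻⁸ × 0.0232))^(1/4).
T = (1.48×10^10)^(1/4) = 349 K.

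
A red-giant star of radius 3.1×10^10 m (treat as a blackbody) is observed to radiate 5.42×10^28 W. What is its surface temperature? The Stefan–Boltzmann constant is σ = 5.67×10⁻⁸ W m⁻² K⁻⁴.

A = 4πr² = 4π × (3.1×10^10)² = 1.21×10^22 m².
From P = σAT⁴, T = (P / σA)^(1/4) = (5.42×10^28 / (5.67×10⁻⁸ × 1.21×10^22))^(1/4).
T = (7.92×10^13)^(1/4) = 2980 K.

T ≈ 2980 K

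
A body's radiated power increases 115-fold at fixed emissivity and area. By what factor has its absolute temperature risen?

P ∝ T⁴ ⇒ T ∝ P^(1/4), so T scales by (115)^(1/4) = 3.27.

factor ≈ 3.27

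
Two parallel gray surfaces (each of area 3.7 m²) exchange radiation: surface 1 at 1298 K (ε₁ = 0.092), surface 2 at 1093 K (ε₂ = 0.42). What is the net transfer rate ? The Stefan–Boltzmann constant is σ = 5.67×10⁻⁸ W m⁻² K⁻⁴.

Q ≈ 24200 W

For two large parallel gray plates, q = σ(T₁⁴ − T₂⁴) / (1/ε₁ + 1/ε₂ − 1).
1/ε₁ + 1/ε₂ − 1 = 1/0.092 + 1/0.42 − 1 = 12.25.
T₁⁴ − T₂⁴ = 2.84×10^12 − 1.43×10^12 = 1.41×10^12 K⁴.
q = 5.67×10⁻⁸ × 1.41×10^12 / 12.25 = 6530 W/m².
Q = q·A = 6530 × 3.7 = 24200 W.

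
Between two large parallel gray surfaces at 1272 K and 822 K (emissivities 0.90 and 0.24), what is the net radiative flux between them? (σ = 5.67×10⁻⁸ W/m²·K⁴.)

For two large parallel gray plates, q = σ(T₁⁴ − T₂⁴) / (1/ε₁ + 1/ε₂ − 1).
1/ε₁ + 1/ε₂ − 1 = 1/0.90 + 1/0.24 − 1 = 4.278.
T₁⁴ − T₂⁴ = 2.62×10^12 − 4.57×10^11 = 2.16×10^12 K⁴.
q = 5.67×10⁻⁸ × 2.16×10^12 / 4.278 = 28600 W/m².

q ≈ 28600 W/m²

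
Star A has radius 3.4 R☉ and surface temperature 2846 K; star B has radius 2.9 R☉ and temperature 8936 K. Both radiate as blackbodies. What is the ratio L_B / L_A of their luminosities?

L_B/L_A ≈ 70.7

L = 4πR²σT⁴ ∝ R²T⁴, so L_B/L_A = (2.9/3.4)² × (8936/2846)⁴ = 0.728 × 97.2 = 70.7.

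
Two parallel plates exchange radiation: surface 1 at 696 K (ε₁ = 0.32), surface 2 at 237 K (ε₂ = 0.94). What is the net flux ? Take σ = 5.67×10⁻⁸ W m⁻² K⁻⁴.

For two large parallel gray plates, q = σ(T₁⁴ − T₂⁴) / (1/ε₁ + 1/ε₂ − 1).
1/ε₁ + 1/ε₂ − 1 = 1/0.32 + 1/0.94 − 1 = 3.189.
T₁⁴ − T₂⁴ = 2.35×10^11 − 3.15×10^9 = 2.32×10^11 K⁴.
q = 5.67×10⁻⁸ × 2.32×10^11 / 3.189 = 4120 W/m².

q ≈ 4120 W/m²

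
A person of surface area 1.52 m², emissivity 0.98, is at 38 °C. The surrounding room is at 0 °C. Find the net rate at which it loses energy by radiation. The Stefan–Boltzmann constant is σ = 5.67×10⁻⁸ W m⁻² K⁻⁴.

Q ≈ 321 W

Convert: 38 °C = 311 K; 0 °C = 273 K.
Q = εσA(T⁴ − T_s⁴). T⁴ − T_s⁴ = (311)⁴ − (273)⁴ = 9.35×10^9 − 5.55×10^9 = 3.80×10^9 K⁴.
Q = 0.98 × 5.67×10⁻⁸ × 1.52 × 3.80×10^9 = 321 W.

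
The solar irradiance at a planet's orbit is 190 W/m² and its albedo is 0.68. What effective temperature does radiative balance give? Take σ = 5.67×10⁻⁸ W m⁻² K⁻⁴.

Power absorbed = (1−a)S·πR²; power emitted = 4πR²σT⁴. Equating and cancelling πR²:
T = ((1−a)S / 4σ)^(1/4) = (60.8 / (4 × 5.67×10⁻⁸))^(1/4) = (2.68×10^8)^(1/4).
T = 128 K.

T ≈ 128 K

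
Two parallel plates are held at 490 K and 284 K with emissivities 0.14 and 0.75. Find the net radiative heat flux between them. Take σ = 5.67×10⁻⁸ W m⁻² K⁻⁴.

q ≈ 388 W/m²

For two large parallel gray plates, q = σ(T₁⁴ − T₂⁴) / (1/ε₁ + 1/ε₂ − 1).
1/ε₁ + 1/ε₂ − 1 = 1/0.14 + 1/0.75 − 1 = 7.476.
T₁⁴ − T₂⁴ = 5.76×10^10 − 6.51×10^9 = 5.11×10^10 K⁴.
q = 5.67×10⁻⁸ × 5.11×10^10 / 7.476 = 388 W/m².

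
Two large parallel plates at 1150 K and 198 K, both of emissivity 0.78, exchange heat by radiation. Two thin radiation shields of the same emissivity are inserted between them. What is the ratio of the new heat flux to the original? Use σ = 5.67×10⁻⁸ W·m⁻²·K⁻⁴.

With N identical shields there are N+1 = 3 gaps in series, each with the same radiative resistance, so the flux falls to 1/(N+1) of its unshielded value.

ratio ≈ 0.333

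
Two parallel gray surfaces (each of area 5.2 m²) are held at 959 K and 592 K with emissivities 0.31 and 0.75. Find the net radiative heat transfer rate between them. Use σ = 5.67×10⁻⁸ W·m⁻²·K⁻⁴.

Q ≈ 59900 W

For two large parallel gray plates, q = σ(T₁⁴ − T₂⁴) / (1/ε₁ + 1/ε₂ − 1).
1/ε₁ + 1/ε₂ − 1 = 1/0.31 + 1/0.75 − 1 = 3.559.
T₁⁴ − T₂⁴ = 8.46×10^11 − 1.23×10^11 = 7.23×10^11 K⁴.
q = 5.67×10⁻⁸ × 7.23×10^11 / 3.559 = 11500 W/m².
Q = q·A = 11500 × 5.2 = 59900 W.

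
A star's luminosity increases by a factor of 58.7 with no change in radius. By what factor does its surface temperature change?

factor ≈ 2.77

P ∝ T⁴ ⇒ T ∝ P^(1/4), so T scales by (58.7)^(1/4) = 2.77.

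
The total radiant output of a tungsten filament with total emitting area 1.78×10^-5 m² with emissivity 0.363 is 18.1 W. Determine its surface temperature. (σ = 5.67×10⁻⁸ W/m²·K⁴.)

From P = εσAT⁴, T = (P / εσA)^(1/4) = (18.1 / (0.363 × 5.67×10⁻⁸ × 1.78×10^-5))^(1/4).
T = (4.94×10^13)^(1/4) = 2650 K.

T ≈ 2650 K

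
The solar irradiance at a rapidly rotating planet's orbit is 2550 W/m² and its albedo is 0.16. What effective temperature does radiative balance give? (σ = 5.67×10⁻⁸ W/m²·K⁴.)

T ≈ 312 K

Power absorbed = (1−a)S·πR²; power emitted = 4πR²σT⁴. Equating and cancelling πR²:
T = ((1−a)S / 4σ)^(1/4) = (2140 / (4 × 5.67×10⁻⁸))^(1/4) = (9.44×10^9)^(1/4).
T = 312 K.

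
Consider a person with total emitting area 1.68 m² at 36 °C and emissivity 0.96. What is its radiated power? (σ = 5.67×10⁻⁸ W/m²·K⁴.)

36 °C = 309 K.
Stefan–Boltzmann: P = εσAT⁴ = 0.96 × 5.67×10⁻⁸ × 1.68 × (309)⁴ = 0.96 × 5.67×10⁻⁸ × 1.68 × 9.12×10^9.
P = 834 W.

P ≈ 834 W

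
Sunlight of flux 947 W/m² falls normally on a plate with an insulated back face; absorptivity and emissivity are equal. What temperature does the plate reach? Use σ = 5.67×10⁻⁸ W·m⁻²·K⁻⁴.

Absorbed flux αS = emitted flux εσT⁴ (one radiating face); with α = ε, T = (S/σ)^(1/4).
T = (947 / 5.67×10⁻⁸)^(1/4) = (1.67×10^10)^(1/4).
T = 359 K.

T ≈ 359 K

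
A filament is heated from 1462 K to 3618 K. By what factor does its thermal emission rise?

ratio ≈ 37.5

P ∝ T⁴, so the ratio is (3618/1462)⁴ = (2.475)⁴ = 37.5.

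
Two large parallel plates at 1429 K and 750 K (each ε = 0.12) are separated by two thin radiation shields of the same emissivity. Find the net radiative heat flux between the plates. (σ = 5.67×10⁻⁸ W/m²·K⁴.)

Each of the 3 gaps contributes resistance (2/ε − 1) = 2/0.12 − 1 = 15.67; total = 47.00.
q = σ(T₁⁴ − T₂⁴) / 47.00 = 5.67×10⁻⁸ × 3.85×10^12 / 47.00 = 4650 W/m².

q ≈ 4650 W/m²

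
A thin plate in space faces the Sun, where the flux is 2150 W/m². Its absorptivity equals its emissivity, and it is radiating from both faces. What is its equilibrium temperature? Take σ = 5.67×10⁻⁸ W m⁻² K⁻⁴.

Absorbed flux αS = emitted flux 2εσT⁴ per unit area; with α = ε this gives T = (S/2σ)^(1/4).
T = (2150 / (2 × 5.67×10⁻⁸))^(1/4) = (1.90×10^10)^(1/4).
T = 371 K.

T ≈ 371 K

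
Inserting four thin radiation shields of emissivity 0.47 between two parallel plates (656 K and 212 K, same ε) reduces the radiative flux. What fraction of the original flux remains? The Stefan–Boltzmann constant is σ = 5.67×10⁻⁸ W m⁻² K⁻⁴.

ratio ≈ 0.200

With N identical shields there are N+1 = 5 gaps in series, each with the same radiative resistance, so the flux falls to 1/(N+1) of its unshielded value.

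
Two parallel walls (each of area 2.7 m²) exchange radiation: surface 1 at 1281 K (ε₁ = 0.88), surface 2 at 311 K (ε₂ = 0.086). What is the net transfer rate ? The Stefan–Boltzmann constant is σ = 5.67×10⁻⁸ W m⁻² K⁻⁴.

Q ≈ 34900 W

For two large parallel gray plates, q = σ(T₁⁴ − T₂⁴) / (1/ε₁ + 1/ε₂ − 1).
1/ε₁ + 1/ε₂ − 1 = 1/0.88 + 1/0.086 − 1 = 11.76.
T₁⁴ − T₂⁴ = 2.69×10^12 − 9.35×10^9 = 2.68×10^12 K⁴.
q = 5.67×10⁻⁸ × 2.68×10^12 / 11.76 = 12900 W/m².
Q = q·A = 12900 × 2.7 = 34900 W.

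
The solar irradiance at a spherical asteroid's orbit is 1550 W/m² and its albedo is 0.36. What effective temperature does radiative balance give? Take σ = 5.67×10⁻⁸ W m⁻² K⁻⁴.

T ≈ 257 K

Power absorbed = (1−a)S·πR²; power emitted = 4πR²σT⁴. Equating and cancelling πR²:
T = ((1−a)S / 4σ)^(1/4) = (992 / (4 × 5.67×10⁻⁸))^(1/4) = (4.37×10^9)^(1/4).
T = 257 K.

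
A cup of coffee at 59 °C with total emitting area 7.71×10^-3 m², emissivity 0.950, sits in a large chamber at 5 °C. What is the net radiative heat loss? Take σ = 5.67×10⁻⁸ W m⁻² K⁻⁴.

Q ≈ 2.57 W

Convert: 59 °C = 332 K; 5 °C = 278 K.
Q = εσA(T⁴ − T_s⁴). T⁴ − T_s⁴ = (332)⁴ − (278)⁴ = 1.21×10^10 − 5.97×10^9 = 6.18×10^9 K⁴.
Q = 0.950 × 5.67×10⁻⁸ × 7.71×10^-3 × 6.18×10^9 = 2.57 W.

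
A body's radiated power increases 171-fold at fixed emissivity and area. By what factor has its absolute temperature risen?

P ∝ T⁴ ⇒ T ∝ P^(1/4), so T scales by (171)^(1/4) = 3.62.

factor ≈ 3.62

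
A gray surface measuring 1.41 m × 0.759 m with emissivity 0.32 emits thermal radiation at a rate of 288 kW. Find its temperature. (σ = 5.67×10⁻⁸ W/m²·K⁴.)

A = 1.41 × 0.759 = 1.07 m².
From P = εσAT⁴, T = (P / εσA)^(1/4) = (2.88×10^5 / (0.32 × 5.67×10⁻⁸ × 1.07))^(1/4).
T = (1.48×10^13)^(1/4) = 1960 K.

T ≈ 1960 K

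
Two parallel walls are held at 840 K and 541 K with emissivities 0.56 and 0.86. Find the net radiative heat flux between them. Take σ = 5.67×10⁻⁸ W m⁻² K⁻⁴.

For two large parallel gray plates, q = σ(T₁⁴ − T₂⁴) / (1/ε₁ + 1/ε₂ − 1).
1/ε₁ + 1/ε₂ − 1 = 1/0.56 + 1/0.86 − 1 = 1.949.
T₁⁴ − T₂⁴ = 4.98×10^11 − 8.57×10^10 = 4.12×10^11 K⁴.
q = 5.67×10⁻⁸ × 4.12×10^11 / 1.949 = 12000 W/m².

q ≈ 12000 W/m²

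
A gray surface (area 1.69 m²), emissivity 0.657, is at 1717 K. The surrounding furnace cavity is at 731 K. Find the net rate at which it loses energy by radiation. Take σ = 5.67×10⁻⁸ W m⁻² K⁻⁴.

Q ≈ 5.29×10^5 W

Q = εσA(T⁴ − T_s⁴). T⁴ − T_s⁴ = (1717)⁴ − (731)⁴ = 8.69×10^12 − 2.86×10^11 = 8.41×10^12 K⁴.
Q = 0.657 × 5.67×10⁻⁸ × 1.69 × 8.41×10^12 = 5.29×10^5 W.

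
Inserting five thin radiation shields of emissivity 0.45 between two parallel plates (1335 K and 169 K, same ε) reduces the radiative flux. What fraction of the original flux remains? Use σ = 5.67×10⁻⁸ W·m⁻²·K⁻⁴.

ratio ≈ 0.167

With N identical shields there are N+1 = 6 gaps in series, each with the same radiative resistance, so the flux falls to 1/(N+1) of its unshielded value.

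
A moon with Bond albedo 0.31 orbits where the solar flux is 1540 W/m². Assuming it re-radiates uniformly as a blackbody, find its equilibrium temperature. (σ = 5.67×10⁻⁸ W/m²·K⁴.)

Power absorbed = (1−a)S·πR²; power emitted = 4πR²σT⁴. Equating and cancelling πR²:
T = ((1−a)S / 4σ)^(1/4) = (1060 / (4 × 5.67×10⁻⁸))^(1/4) = (4.69×10^9)^(1/4).
T = 262 K.

T ≈ 262 K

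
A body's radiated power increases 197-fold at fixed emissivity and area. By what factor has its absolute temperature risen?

factor ≈ 3.75

P ∝ T⁴ ⇒ T ∝ P^(1/4), so T scales by (197)^(1/4) = 3.75.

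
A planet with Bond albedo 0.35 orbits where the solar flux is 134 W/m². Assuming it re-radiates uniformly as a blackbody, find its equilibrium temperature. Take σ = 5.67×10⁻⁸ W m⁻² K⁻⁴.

T ≈ 140 K

Power absorbed = (1−a)S·πR²; power emitted = 4πR²σT⁴. Equating and cancelling πR²:
T = ((1−a)S / 4σ)^(1/4) = (87.1 / (4 × 5.67×10⁻⁸))^(1/4) = (3.84×10^8)^(1/4).
T = 140 K.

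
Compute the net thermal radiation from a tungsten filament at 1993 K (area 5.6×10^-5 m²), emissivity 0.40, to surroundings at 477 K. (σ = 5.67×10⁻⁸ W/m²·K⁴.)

Q = εσA(T⁴ − T_s⁴). T⁴ − T_s⁴ = (1993)⁴ − (477)⁴ = 1.58×10^13 − 5.18×10^10 = 1.57×10^13 K⁴.
Q = 0.40 × 5.67×10⁻⁸ × 5.60×10^-5 × 1.57×10^13 = 20.0 W.

Q ≈ 20.0 W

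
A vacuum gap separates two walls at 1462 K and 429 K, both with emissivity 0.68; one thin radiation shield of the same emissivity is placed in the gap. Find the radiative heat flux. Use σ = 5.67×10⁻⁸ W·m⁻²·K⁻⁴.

Each of the 2 gaps contributes resistance (2/ε − 1) = 2/0.68 − 1 = 1.941; total = 3.882.
q = σ(T₁⁴ − T₂⁴) / 3.882 = 5.67×10⁻⁸ × 4.53×10^12 / 3.882 = 66200 W/m².

q ≈ 66200 W/m²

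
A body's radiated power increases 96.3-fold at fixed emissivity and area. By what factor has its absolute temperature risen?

factor ≈ 3.13

P ∝ T⁴ ⇒ T ∝ P^(1/4), so T scales by (96.3)^(1/4) = 3.13.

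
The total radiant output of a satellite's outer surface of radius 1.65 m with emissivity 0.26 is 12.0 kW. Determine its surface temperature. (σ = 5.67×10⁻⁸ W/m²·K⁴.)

T ≈ 393 K

A = 4πr² = 4π × (1.65)² = 34.2 m².
From P = εσAT⁴, T = (P / εσA)^(1/4) = (12000 / (0.26 × 5.67×10⁻⁸ × 34.2))^(1/4).
T = (2.38×10^10)^(1/4) = 393 K.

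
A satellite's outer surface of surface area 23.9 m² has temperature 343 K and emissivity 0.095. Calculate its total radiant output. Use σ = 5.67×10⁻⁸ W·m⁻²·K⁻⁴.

P ≈ 1780 W

Stefan–Boltzmann: P = εσAT⁴ = 0.095 × 5.67×10⁻⁸ × 23.9 × (343)⁴ = 0.095 × 5.67×10⁻⁸ × 23.9 × 1.38×10^10.
P = 1780 W.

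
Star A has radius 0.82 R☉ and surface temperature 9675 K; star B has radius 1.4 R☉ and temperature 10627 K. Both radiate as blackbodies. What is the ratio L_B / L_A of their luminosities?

L = 4πR²σT⁴ ∝ R²T⁴, so L_B/L_A = (1.4/0.82)² × (10627/9675)⁴ = 2.91 × 1.46 = 4.24.

L_B/L_A ≈ 4.24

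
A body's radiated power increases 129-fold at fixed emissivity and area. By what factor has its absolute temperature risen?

P ∝ T⁴ ⇒ T ∝ P^(1/4), so T scales by (129)^(1/4) = 3.37.

factor ≈ 3.37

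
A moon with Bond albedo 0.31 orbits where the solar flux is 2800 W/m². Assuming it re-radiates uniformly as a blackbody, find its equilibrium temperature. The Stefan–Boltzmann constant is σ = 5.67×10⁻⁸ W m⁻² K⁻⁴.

T ≈ 304 K

Power absorbed = (1−a)S·πR²; power emitted = 4πR²σT⁴. Equating and cancelling πR²:
T = ((1−a)S / 4σ)^(1/4) = (1930 / (4 × 5.67×10⁻⁸))^(1/4) = (8.52×10^9)^(1/4).
T = 304 K.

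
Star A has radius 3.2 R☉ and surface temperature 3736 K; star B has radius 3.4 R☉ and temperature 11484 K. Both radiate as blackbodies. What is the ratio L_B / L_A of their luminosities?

L_B/L_A ≈ 101

L = 4πR²σT⁴ ∝ R²T⁴, so L_B/L_A = (3.4/3.2)² × (11484/3736)⁴ = 1.13 × 89.3 = 101.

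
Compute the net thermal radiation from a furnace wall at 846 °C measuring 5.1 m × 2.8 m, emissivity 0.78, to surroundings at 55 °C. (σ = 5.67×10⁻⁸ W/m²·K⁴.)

Q ≈ 9.83×10^5 W

A = 5.1 × 2.8 = 14.3 m².
Convert: 846 °C = 1119 K; 55 °C = 328 K.
Q = εσA(T⁴ − T_s⁴). T⁴ − T_s⁴ = (1119)⁴ − (328)⁴ = 1.57×10^12 − 1.16×10^10 = 1.56×10^12 K⁴.
Q = 0.78 × 5.67×10⁻⁸ × 14.3 × 1.56×10^12 = 9.83×10^5 W.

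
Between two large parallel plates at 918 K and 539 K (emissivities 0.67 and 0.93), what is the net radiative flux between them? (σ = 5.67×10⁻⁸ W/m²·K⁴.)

q ≈ 22600 W/m²

For two large parallel gray plates, q = σ(T₁⁴ − T₂⁴) / (1/ε₁ + 1/ε₂ − 1).
1/ε₁ + 1/ε₂ − 1 = 1/0.67 + 1/0.93 − 1 = 1.568.
T₁⁴ − T₂⁴ = 7.10×10^11 − 8.44×10^10 = 6.26×10^11 K⁴.
q = 5.67×10⁻⁸ × 6.26×10^11 / 1.568 = 22600 W/m².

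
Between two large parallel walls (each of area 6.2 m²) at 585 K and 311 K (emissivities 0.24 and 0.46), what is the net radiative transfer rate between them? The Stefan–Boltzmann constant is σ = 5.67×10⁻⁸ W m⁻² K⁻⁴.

For two large parallel gray plates, q = σ(T₁⁴ − T₂⁴) / (1/ε₁ + 1/ε₂ − 1).
1/ε₁ + 1/ε₂ − 1 = 1/0.24 + 1/0.46 − 1 = 5.341.
T₁⁴ − T₂⁴ = 1.17×10^11 − 9.35×10^9 = 1.08×10^11 K⁴.
q = 5.67×10⁻⁸ × 1.08×10^11 / 5.341 = 1140 W/m².
Q = q·A = 1140 × 6.2 = 7090 W.

Q ≈ 7090 W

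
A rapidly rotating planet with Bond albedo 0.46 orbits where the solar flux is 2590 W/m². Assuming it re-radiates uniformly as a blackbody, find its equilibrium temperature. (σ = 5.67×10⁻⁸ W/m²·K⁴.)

T ≈ 280 K

Power absorbed = (1−a)S·πR²; power emitted = 4πR²σT⁴. Equating and cancelling πR²:
T = ((1−a)S / 4σ)^(1/4) = (1400 / (4 × 5.67×10⁻⁸))^(1/4) = (6.17×10^9)^(1/4).
T = 280 K.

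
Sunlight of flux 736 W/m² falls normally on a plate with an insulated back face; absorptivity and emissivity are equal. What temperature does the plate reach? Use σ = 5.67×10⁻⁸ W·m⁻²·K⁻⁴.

Absorbed flux αS = emitted flux εσT⁴ (one radiating face); with α = ε, T = (S/σ)^(1/4).
T = (736 / 5.67×10⁻⁸)^(1/4) = (1.30×10^10)^(1/4).
T = 338 K.

T ≈ 338 K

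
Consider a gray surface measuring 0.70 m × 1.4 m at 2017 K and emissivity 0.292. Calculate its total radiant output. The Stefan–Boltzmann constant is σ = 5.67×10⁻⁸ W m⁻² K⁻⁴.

A = 0.70 × 1.4 = 0.980 m².
P = εσAT⁴ = 0.292 × 5.67×10⁻⁸ × 0.980 × (2017)⁴ = 0.292 × 5.67×10⁻⁸ × 0.980 × 1.66×10^13.
P = 2.69×10^5 W.

P ≈ 2.69×10^5 W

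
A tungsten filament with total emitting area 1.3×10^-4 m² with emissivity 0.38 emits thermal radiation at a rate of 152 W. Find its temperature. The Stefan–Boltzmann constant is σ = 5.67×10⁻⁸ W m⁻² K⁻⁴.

From P = εσAT⁴, T = (P / εσA)^(1/4) = (152 / (0.38 × 5.67×10⁻⁸ × 1.30×10^-4))^(1/4).
T = (5.43×10^13)^(1/4) = 2710 K.

T ≈ 2710 K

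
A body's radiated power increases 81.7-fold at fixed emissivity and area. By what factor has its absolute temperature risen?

P ∝ T⁴ ⇒ T ∝ P^(1/4), so T scales by (81.7)^(1/4) = 3.01.

factor ≈ 3.01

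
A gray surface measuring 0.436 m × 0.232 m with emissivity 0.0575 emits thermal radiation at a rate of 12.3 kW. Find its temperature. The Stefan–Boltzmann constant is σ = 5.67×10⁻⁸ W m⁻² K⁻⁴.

T ≈ 2470 K

A = 0.436 × 0.232 = 0.101 m².
From P = εσAT⁴, T = (P / εσA)^(1/4) = (12300 / (0.0575 × 5.67×10⁻⁸ × 0.101))^(1/4).
T = (3.73×10^13)^(1/4) = 2470 K.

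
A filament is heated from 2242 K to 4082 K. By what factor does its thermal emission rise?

P ∝ T⁴, so the ratio is (4082/2242)⁴ = (1.821)⁴ = 11.0.

ratio ≈ 11.0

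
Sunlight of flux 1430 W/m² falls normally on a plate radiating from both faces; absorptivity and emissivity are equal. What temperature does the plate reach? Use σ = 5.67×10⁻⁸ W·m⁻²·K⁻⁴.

T ≈ 335 K

Absorbed flux αS = emitted flux 2εσT⁴ per unit area; with α = ε this gives T = (S/2σ)^(1/4).
T = (1430 / (2 × 5.67×10⁻⁸))^(1/4) = (1.26×10^10)^(1/4).
T = 335 K.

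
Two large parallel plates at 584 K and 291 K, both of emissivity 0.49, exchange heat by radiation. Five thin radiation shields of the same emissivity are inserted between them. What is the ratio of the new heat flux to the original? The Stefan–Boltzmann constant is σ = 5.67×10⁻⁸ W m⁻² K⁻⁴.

ratio ≈ 0.167

With N identical shields there are N+1 = 6 gaps in series, each with the same radiative resistance, so the flux falls to 1/(N+1) of its unshielded value.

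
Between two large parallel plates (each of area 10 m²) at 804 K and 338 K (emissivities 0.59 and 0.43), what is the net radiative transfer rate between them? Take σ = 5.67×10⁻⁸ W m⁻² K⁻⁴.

For two large parallel gray plates, q = σ(T₁⁴ − T₂⁴) / (1/ε₁ + 1/ε₂ − 1).
1/ε₁ + 1/ε₂ − 1 = 1/0.59 + 1/0.43 − 1 = 3.020.
T₁⁴ − T₂⁴ = 4.18×10^11 − 1.31×10^10 = 4.05×10^11 K⁴.
q = 5.67×10⁻⁸ × 4.05×10^11 / 3.020 = 7600 W/m².
Q = q·A = 7600 × 10 = 76000 W.

Q ≈ 76000 W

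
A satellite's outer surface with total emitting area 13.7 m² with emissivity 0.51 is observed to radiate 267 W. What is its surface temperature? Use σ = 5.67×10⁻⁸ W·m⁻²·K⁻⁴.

From P = εσAT⁴, T = (P / εσA)^(1/4) = (267 / (0.51 × 5.67×10⁻⁸ × 13.7))^(1/4).
T = (6.74×10^8)^(1/4) = 161 K.

T ≈ 161 K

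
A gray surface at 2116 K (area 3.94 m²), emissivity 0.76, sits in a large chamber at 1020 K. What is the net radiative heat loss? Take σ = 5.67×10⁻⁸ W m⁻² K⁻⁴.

Q ≈ 3.22×10^6 W

Q = εσA(T⁴ − T_s⁴). T⁴ − T_s⁴ = (2116)⁴ − (1020)⁴ = 2.00×10^13 − 1.08×10^12 = 1.90×10^13 K⁴.
Q = 0.76 × 5.67×10⁻⁸ × 3.94 × 1.90×10^13 = 3.22×10^6 W.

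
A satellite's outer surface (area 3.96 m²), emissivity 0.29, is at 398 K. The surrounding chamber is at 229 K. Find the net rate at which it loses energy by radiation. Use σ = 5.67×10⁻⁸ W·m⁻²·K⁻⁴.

Q ≈ 1450 W

Q = εσA(T⁴ − T_s⁴). T⁴ − T_s⁴ = (398)⁴ − (229)⁴ = 2.51×10^10 − 2.75×10^9 = 2.23×10^10 K⁴.
Q = 0.29 × 5.67×10⁻⁸ × 3.96 × 2.23×10^10 = 1450 W.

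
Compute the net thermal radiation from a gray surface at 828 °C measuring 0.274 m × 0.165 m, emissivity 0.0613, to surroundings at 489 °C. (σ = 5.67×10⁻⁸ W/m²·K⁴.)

A = 0.274 × 0.165 = 0.0452 m².
Convert: 828 °C = 1101 K; 489 °C = 762 K.
Q = εσA(T⁴ − T_s⁴). T⁴ − T_s⁴ = (1101)⁴ − (762)⁴ = 1.47×10^12 − 3.37×10^11 = 1.13×10^12 K⁴.
Q = 0.0613 × 5.67×10⁻⁸ × 0.0452 × 1.13×10^12 = 178 W.

Q ≈ 178 W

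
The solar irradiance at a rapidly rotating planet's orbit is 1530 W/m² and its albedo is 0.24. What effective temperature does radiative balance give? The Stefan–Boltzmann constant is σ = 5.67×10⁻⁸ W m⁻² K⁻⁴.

Power absorbed = (1−a)S·πR²; power emitted = 4πR²σT⁴. Equating and cancelling πR²:
T = ((1−a)S / 4σ)^(1/4) = (1160 / (4 × 5.67×10⁻⁸))^(1/4) = (5.13×10^9)^(1/4).
T = 268 K.

T ≈ 268 K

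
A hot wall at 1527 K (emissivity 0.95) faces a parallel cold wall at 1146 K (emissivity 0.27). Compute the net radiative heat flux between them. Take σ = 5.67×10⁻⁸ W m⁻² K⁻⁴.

For two large parallel gray plates, q = σ(T₁⁴ − T₂⁴) / (1/ε₁ + 1/ε₂ − 1).
1/ε₁ + 1/ε₂ − 1 = 1/0.95 + 1/0.27 − 1 = 3.756.
T₁⁴ − T₂⁴ = 5.44×10^12 − 1.72×10^12 = 3.71×10^12 K⁴.
q = 5.67×10⁻⁸ × 3.71×10^12 / 3.756 = 56000 W/m².

q ≈ 56000 W/m²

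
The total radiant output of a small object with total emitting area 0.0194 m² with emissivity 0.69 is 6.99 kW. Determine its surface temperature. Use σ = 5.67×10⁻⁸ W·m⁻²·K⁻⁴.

From P = εσAT⁴, T = (P / εσA)^(1/4) = (6990 / (0.69 × 5.67×10⁻⁸ × 0.0194))^(1/4).
T = (9.21×10^12)^(1/4) = 1740 K.

T ≈ 1740 K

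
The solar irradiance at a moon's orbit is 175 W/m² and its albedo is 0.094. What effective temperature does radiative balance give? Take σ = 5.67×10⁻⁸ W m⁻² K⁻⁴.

Power absorbed = (1−a)S·πR²; power emitted = 4πR²σT⁴. Equating and cancelling πR²:
T = ((1−a)S / 4σ)^(1/4) = (159 / (4 × 5.67×10⁻⁸))^(1/4) = (6.99×10^8)^(1/4).
T = 163 K.

T ≈ 163 K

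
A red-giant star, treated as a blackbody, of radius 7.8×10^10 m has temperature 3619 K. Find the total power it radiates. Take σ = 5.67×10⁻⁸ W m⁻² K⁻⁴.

A = 4πr² = 4π × (7.8×10^10)² = 7.65×10^22 m².
P = σAT⁴ = 5.67×10⁻⁸ × 7.65×10^22 × (3619)⁴ = 5.67×10⁻⁸ × 7.65×10^22 × 1.72×10^14.
P = 7.44×10^29 W.

P ≈ 7.44×10^29 W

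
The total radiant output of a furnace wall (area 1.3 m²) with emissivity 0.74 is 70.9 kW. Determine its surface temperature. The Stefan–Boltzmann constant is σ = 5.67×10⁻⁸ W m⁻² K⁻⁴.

From P = εσAT⁴, T = (P / εσA)^(1/4) = (70900 / (0.74 × 5.67×10⁻⁸ × 1.30))^(1/4).
T = (1.30×10^12)^(1/4) = 1070 K.

T ≈ 1070 K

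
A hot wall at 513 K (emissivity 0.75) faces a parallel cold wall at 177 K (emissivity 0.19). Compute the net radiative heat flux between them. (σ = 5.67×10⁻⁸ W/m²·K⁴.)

For two large parallel gray plates, q = σ(T₁⁴ − T₂⁴) / (1/ε₁ + 1/ε₂ − 1).
1/ε₁ + 1/ε₂ − 1 = 1/0.75 + 1/0.19 − 1 = 5.596.
T₁⁴ − T₂⁴ = 6.93×10^10 − 9.82×10^8 = 6.83×10^10 K⁴.
q = 5.67×10⁻⁸ × 6.83×10^10 / 5.596 = 692 W/m².

q ≈ 692 W/m²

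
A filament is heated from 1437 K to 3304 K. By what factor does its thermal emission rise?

ratio ≈ 27.9

P ∝ T⁴, so the ratio is (3304/1437)⁴ = (2.299)⁴ = 27.9.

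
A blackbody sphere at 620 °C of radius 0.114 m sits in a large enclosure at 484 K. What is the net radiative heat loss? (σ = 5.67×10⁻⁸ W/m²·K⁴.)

A = 4πr² = 4π × (0.114)² = 0.163 m².
Convert: 620 °C = 893 K.
Q = σA(T⁴ − T_s⁴). T⁴ − T_s⁴ = (893)⁴ − (484)⁴ = 6.36×10^11 − 5.49×10^10 = 5.81×10^11 K⁴.
Q = 5.67×10⁻⁸ × 0.163 × 5.81×10^11 = 5380 W.

Q ≈ 5380 W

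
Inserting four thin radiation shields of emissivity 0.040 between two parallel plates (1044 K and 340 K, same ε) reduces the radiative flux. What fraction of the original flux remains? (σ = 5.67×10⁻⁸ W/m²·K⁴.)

ratio ≈ 0.200

With N identical shields there are N+1 = 5 gaps in series, each with the same radiative resistance, so the flux falls to 1/(N+1) of its unshielded value.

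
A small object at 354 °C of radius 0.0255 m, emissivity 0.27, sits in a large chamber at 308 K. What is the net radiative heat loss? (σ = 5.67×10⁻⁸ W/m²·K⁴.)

Q ≈ 18.2 W

A = 4πr² = 4π × (0.0255)² = 8.17×10^-3 m².
Convert: 354 °C = 627 K.
Q = εσA(T⁴ − T_s⁴). T⁴ − T_s⁴ = (627)⁴ − (308)⁴ = 1.55×10^11 − 9.00×10^9 = 1.46×10^11 K⁴.
Q = 0.27 × 5.67×10⁻⁸ × 8.17×10^-3 × 1.46×10^11 = 18.2 W.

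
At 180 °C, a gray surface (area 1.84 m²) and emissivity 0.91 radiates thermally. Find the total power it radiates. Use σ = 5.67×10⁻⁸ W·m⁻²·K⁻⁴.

180 °C = 453 K.
P = εσAT⁴ = 0.91 × 5.67×10⁻⁸ × 1.84 × (453)⁴ = 0.91 × 5.67×10⁻⁸ × 1.84 × 4.21×10^10.
P = 4000 W.

P ≈ 4000 W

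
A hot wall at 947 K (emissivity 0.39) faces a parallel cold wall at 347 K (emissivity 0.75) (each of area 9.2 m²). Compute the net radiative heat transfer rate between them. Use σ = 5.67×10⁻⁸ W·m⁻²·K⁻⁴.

For two large parallel gray plates, q = σ(T₁⁴ − T₂⁴) / (1/ε₁ + 1/ε₂ − 1).
1/ε₁ + 1/ε₂ − 1 = 1/0.39 + 1/0.75 − 1 = 2.897.
T₁⁴ − T₂⁴ = 8.04×10^11 − 1.45×10^10 = 7.90×10^11 K⁴.
q = 5.67×10⁻⁸ × 7.90×10^11 / 2.897 = 15500 W/m².
Q = q·A = 15500 × 9.2 = 1.42×10^5 W.

Q ≈ 1.42×10^5 W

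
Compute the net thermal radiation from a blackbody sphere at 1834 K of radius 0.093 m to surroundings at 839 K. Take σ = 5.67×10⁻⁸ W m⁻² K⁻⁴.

A = 4πr² = 4π × (0.093)² = 0.109 m².
Q = σA(T⁴ − T_s⁴). T⁴ − T_s⁴ = (1834)⁴ − (839)⁴ = 1.13×10^13 − 4.96×10^11 = 1.08×10^13 K⁴.
Q = 5.67×10⁻⁸ × 0.109 × 1.08×10^13 = 66700 W.

Q ≈ 66700 W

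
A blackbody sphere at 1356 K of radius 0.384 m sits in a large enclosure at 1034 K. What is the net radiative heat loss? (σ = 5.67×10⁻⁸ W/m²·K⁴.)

Q ≈ 2.35×10^5 W

A = 4πr² = 4π × (0.384)² = 1.85 m².
Q = σA(T⁴ − T_s⁴). T⁴ − T_s⁴ = (1356)⁴ − (1034)⁴ = 3.38×10^12 − 1.14×10^12 = 2.24×10^12 K⁴.
Q = 5.67×10⁻⁸ × 1.85 × 2.24×10^12 = 2.35×10^5 W.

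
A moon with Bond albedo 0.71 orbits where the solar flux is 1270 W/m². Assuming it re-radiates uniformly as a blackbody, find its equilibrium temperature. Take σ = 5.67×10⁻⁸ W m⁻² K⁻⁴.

T ≈ 201 K

Power absorbed = (1−a)S·πR²; power emitted = 4πR²σT⁴. Equating and cancelling πR²:
T = ((1−a)S / 4σ)^(1/4) = (368 / (4 × 5.67×10⁻⁸))^(1/4) = (1.62×10^9)^(1/4).
T = 201 K.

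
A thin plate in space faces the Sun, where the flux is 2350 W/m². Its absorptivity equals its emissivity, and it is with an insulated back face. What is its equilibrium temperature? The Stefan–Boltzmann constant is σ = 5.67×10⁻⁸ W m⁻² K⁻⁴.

T ≈ 451 K

Absorbed flux αS = emitted flux εσT⁴ (one radiating face); with α = ε, T = (S/σ)^(1/4).
T = (2350 / 5.67×10⁻⁸)^(1/4) = (4.14×10^10)^(1/4).
T = 451 K.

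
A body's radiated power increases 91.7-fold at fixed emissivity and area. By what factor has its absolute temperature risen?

P ∝ T⁴ ⇒ T ∝ P^(1/4), so T scales by (91.7)^(1/4) = 3.09.

factor ≈ 3.09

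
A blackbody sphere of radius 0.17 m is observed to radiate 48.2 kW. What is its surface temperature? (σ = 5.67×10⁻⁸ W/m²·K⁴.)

A = 4πr² = 4π × (0.17)² = 0.363 m².
From P = σAT⁴, T = (P / σA)^(1/4) = (48200 / (5.67×10⁻⁸ × 0.363))^(1/4).
T = (2.34×10^12)^(1/4) = 1240 K.

T ≈ 1240 K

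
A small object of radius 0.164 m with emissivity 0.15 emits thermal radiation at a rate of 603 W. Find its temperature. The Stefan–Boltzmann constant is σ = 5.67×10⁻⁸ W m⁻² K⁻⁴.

T ≈ 677 K

A = 4πr² = 4π × (0.164)² = 0.338 m².
From P = εσAT⁴, T = (P / εσA)^(1/4) = (603 / (0.15 × 5.67×10⁻⁸ × 0.338))^(1/4).
T = (2.10×10^11)^(1/4) = 677 K.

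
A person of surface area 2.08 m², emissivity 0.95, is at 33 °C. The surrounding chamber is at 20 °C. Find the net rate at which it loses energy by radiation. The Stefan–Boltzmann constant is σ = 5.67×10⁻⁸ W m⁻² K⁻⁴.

Q ≈ 157 W

Convert: 33 °C = 306 K; 20 °C = 293 K.
Q = εσA(T⁴ − T_s⁴). T⁴ − T_s⁴ = (306)⁴ − (293)⁴ = 8.77×10^9 − 7.37×10^9 = 1.40×10^9 K⁴.
Q = 0.95 × 5.67×10⁻⁸ × 2.08 × 1.40×10^9 = 157 W.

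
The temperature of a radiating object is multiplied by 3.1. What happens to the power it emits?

P ∝ T⁴, so the power scales as (3.1)⁴ = 92.4.

factor ≈ 92.4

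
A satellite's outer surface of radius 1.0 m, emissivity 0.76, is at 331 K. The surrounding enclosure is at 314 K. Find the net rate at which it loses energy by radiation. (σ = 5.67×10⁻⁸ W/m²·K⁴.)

Q ≈ 1240 W

A = 4πr² = 4π × (1.0)² = 12.6 m².
Q = εσA(T⁴ − T_s⁴). T⁴ − T_s⁴ = (331)⁴ − (314)⁴ = 1.20×10^10 − 9.72×10^9 = 2.28×10^9 K⁴.
Q = 0.76 × 5.67×10⁻⁸ × 12.6 × 2.28×10^9 = 1240 W.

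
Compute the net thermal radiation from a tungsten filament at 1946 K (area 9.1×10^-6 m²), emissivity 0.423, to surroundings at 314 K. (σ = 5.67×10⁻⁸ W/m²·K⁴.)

Q ≈ 3.13 W

Q = εσA(T⁴ − T_s⁴). T⁴ − T_s⁴ = (1946)⁴ − (314)⁴ = 1.43×10^13 − 9.72×10^9 = 1.43×10^13 K⁴.
Q = 0.423 × 5.67×10⁻⁸ × 9.10×10^-6 × 1.43×10^13 = 3.13 W.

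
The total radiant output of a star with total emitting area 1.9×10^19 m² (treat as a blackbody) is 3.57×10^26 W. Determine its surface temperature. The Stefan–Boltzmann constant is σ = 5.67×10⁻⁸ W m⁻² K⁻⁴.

T ≈ 4270 K

From P = σAT⁴, T = (P / σA)^(1/4) = (3.57×10^26 / (5.67×10⁻⁸ × 1.90×10^19))^(1/4).
T = (3.31×10^14)^(1/4) = 4270 K.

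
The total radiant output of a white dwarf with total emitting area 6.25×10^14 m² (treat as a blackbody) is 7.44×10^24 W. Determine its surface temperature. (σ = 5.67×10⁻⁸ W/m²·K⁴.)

T ≈ 21400 K

From P = σAT⁴, T = (P / σA)^(1/4) = (7.44×10^24 / (5.67×10⁻⁸ × 6.25×10^14))^(1/4).
T = (2.10×10^17)^(1/4) = 21400 K.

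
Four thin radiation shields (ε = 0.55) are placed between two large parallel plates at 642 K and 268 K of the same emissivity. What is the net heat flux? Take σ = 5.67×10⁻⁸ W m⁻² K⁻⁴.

q ≈ 709 W/m²

Each of the 5 gaps contributes resistance (2/ε − 1) = 2/0.55 − 1 = 2.636; total = 13.18.
q = σ(T₁⁴ − T₂⁴) / 13.18 = 5.67×10⁻⁸ × 1.65×10^11 / 13.18 = 709 W/m².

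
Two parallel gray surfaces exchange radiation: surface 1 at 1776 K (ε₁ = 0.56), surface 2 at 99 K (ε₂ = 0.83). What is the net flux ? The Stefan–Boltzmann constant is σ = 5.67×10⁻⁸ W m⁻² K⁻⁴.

q ≈ 2.83×10^5 W/m²

For two large parallel gray plates, q = σ(T₁⁴ − T₂⁴) / (1/ε₁ + 1/ε₂ − 1).
1/ε₁ + 1/ε₂ − 1 = 1/0.56 + 1/0.83 − 1 = 1.991.
T₁⁴ − T₂⁴ = 9.95×10^12 − 9.61×10^7 = 9.95×10^12 K⁴.
q = 5.67×10⁻⁸ × 9.95×10^12 / 1.991 = 2.83×10^5 W/m².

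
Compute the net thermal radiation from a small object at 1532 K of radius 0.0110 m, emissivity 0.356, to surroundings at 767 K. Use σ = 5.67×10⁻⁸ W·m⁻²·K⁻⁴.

Q ≈ 158 W

A = 4πr² = 4π × (0.0110)² = 1.52×10^-3 m².
Q = εσA(T⁴ − T_s⁴). T⁴ − T_s⁴ = (1532)⁴ − (767)⁴ = 5.51×10^12 − 3.46×10^11 = 5.16×10^12 K⁴.
Q = 0.356 × 5.67×10⁻⁸ × 1.52×10^-3 × 5.16×10^12 = 158 W.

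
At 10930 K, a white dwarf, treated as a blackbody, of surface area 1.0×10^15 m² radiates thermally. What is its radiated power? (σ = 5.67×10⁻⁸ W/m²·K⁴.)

P = σAT⁴ = 5.67×10⁻⁸ × 1.00×10^15 × (10930)⁴ = 5.67×10⁻⁸ × 1.00×10^15 × 1.43×10^16.
P = 8.09×10^23 W.

P ≈ 8.09×10^23 W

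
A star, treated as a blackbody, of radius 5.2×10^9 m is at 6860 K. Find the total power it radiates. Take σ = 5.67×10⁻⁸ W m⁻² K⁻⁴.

A = 4πr² = 4π × (5.2×10^9)² = 3.40×10^20 m².
P = σAT⁴ = 5.67×10⁻⁸ × 3.40×10^20 × (6860)⁴ = 5.67×10⁻⁸ × 3.40×10^20 × 2.21×10^15.
P = 4.27×10^28 W.

P ≈ 4.27×10^28 W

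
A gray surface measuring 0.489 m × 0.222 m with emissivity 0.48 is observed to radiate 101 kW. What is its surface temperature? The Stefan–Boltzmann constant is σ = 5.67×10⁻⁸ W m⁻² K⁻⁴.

T ≈ 2420 K

A = 0.489 × 0.222 = 0.109 m².
From P = εσAT⁴, T = (P / εσA)^(1/4) = (1.01×10^5 / (0.48 × 5.67×10⁻⁸ × 0.109))^(1/4).
T = (3.42×10^13)^(1/4) = 2420 K.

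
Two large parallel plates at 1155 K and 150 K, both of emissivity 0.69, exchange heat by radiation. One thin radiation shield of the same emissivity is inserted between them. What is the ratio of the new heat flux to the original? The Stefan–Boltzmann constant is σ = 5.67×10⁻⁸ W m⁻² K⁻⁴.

ratio ≈ 0.500

With N identical shields there are N+1 = 2 gaps in series, each with the same radiative resistance, so the flux falls to 1/(N+1) of its unshielded value.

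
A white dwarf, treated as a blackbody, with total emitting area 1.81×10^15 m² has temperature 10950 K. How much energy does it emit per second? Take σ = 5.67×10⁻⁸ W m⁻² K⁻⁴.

P ≈ 1.48×10^24 W

P = σAT⁴ = 5.67×10⁻⁸ × 1.81×10^15 × (10950)⁴ = 5.67×10⁻⁸ × 1.81×10^15 × 1.44×10^16.
P = 1.48×10^24 W.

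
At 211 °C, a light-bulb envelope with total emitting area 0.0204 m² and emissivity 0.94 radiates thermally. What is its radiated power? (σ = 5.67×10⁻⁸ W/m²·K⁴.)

211 °C = 484 K.
Stefan–Boltzmann: P = εσAT⁴ = 0.94 × 5.67×10⁻⁸ × 0.0204 × (484)⁴ = 0.94 × 5.67×10⁻⁸ × 0.0204 × 5.49×10^10.
P = 59.7 W.

P ≈ 59.7 W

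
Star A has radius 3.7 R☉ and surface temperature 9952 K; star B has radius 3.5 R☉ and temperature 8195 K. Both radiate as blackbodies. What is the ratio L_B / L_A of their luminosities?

L = 4πR²σT⁴ ∝ R²T⁴, so L_B/L_A = (3.5/3.7)² × (8195/9952)⁴ = 0.895 × 0.460 = 0.411.

L_B/L_A ≈ 0.411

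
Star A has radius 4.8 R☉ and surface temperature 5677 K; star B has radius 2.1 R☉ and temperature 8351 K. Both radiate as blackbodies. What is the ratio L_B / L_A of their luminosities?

L = 4πR²σT⁴ ∝ R²T⁴, so L_B/L_A = (2.1/4.8)² × (8351/5677)⁴ = 0.191 × 4.68 = 0.896.

L_B/L_A ≈ 0.896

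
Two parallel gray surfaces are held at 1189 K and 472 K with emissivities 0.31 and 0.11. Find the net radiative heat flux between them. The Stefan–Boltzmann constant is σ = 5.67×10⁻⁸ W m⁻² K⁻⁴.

For two large parallel gray plates, q = σ(T₁⁴ − T₂⁴) / (1/ε₁ + 1/ε₂ − 1).
1/ε₁ + 1/ε₂ − 1 = 1/0.31 + 1/0.11 − 1 = 11.32.
T₁⁴ − T₂⁴ = 2.00×10^12 − 4.96×10^10 = 1.95×10^12 K⁴.
q = 5.67×10⁻⁸ × 1.95×10^12 / 11.32 = 9760 W/m².

q ≈ 9760 W/m²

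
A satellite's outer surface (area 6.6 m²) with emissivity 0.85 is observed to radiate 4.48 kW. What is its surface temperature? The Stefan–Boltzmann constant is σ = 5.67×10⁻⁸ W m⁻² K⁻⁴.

T ≈ 344 K

From P = εσAT⁴, T = (P / εσA)^(1/4) = (4480 / (0.85 × 5.67×10⁻⁸ × 6.60))^(1/4).
T = (1.41×10^10)^(1/4) = 344 K.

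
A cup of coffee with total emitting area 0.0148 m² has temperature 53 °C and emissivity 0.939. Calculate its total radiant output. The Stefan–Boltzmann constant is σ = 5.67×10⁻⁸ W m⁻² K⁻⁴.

P ≈ 8.90 W

53 °C = 326 K.
Stefan–Boltzmann: P = εσAT⁴ = 0.939 × 5.67×10⁻⁸ × 0.0148 × (326)⁴ = 0.939 × 5.67×10⁻⁸ × 0.0148 × 1.13×10^10.
P = 8.90 W.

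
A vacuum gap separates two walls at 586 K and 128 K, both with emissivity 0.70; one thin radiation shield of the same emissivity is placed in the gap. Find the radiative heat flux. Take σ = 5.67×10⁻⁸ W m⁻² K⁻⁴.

Each of the 2 gaps contributes resistance (2/ε − 1) = 2/0.70 − 1 = 1.857; total = 3.714.
q = σ(T₁⁴ − T₂⁴) / 3.714 = 5.67×10⁻⁸ × 1.18×10^11 / 3.714 = 1800 W/m².

q ≈ 1800 W/m²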